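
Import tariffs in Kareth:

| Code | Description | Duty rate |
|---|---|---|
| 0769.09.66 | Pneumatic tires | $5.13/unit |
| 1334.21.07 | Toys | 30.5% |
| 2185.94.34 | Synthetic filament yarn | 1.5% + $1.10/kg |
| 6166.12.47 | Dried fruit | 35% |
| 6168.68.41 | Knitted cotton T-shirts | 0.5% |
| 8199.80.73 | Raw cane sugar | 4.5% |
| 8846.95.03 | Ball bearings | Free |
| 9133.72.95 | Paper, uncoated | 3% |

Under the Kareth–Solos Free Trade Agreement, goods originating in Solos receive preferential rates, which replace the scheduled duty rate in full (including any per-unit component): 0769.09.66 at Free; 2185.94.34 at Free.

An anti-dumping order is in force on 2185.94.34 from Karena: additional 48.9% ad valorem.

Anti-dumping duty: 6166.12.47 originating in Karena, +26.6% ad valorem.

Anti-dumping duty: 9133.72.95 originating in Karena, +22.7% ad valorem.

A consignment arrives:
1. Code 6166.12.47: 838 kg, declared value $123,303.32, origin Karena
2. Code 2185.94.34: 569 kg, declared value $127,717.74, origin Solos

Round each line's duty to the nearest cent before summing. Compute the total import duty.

Line 1 (6166.12.47, Karena, 838 kg, $123,303.32):
Base rate for 6166.12.47 is 35%.
Additional duty on 6166.12.47 from Karena: +26.6%. Applied ad valorem rate: 35% + 26.6% = 61.6%.
Duty = $123,303.32 × 61.6% = $75,954.85.
Line 2 (2185.94.34, Solos, 569 kg, $127,717.74):
Base rate for 2185.94.34 is 1.5% + $1.10/kg.
Origin Solos qualifies under the Kareth–Solos agreement and 2185.94.34 is covered: preferential rate Free applies instead.
The additional-duty order on 2185.94.34 targets Karena, not Solos; it does not apply.
Duty = $127,717.74 × 0% = $0.00.
Total = $75,954.85 + $0.00 = $75,954.85.

$75,954.85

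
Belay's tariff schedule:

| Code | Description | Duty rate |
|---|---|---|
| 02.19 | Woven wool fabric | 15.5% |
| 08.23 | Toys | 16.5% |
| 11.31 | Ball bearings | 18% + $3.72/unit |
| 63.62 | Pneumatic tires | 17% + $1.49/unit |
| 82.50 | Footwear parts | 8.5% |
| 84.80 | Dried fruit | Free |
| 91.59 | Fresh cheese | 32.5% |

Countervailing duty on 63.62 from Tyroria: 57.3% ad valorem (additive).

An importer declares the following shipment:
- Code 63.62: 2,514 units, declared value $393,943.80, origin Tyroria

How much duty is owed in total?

$296,446.10

Line 1 (63.62, Tyroria, 2,514 units, $393,943.80):
Base rate for 63.62 is 17% + $1.49/unit.
Additional duty on 63.62 from Tyroria: +57.3%. Applied ad valorem rate: 17% + 57.3% = 74.3%.
Duty = $393,943.80 × 74.3% + 2,514 × $1.49 = $296,446.10.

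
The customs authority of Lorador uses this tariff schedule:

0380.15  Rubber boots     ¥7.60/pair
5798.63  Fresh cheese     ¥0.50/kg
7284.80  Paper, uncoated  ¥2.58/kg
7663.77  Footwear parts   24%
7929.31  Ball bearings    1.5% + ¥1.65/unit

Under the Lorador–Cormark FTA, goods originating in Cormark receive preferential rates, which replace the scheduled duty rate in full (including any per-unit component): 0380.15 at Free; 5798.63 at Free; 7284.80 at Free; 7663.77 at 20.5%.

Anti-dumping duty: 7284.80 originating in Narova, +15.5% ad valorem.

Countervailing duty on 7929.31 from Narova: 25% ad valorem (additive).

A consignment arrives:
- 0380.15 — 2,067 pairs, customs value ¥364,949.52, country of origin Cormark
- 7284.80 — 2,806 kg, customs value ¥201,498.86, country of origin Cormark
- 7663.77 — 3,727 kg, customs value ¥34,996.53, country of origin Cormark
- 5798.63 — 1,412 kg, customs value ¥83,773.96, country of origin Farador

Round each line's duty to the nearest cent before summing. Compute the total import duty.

¥7,880.29

Line 1 (0380.15, Cormark, 2,067 pairs, ¥364,949.52):
Base rate for 0380.15 is ¥7.60/pair.
Origin Cormark qualifies under the Lorador–Cormark agreement and 0380.15 is covered: preferential rate Free applies instead.
Duty = ¥364,949.52 × 0% = ¥0.00.
Line 2 (7284.80, Cormark, 2,806 kg, ¥201,498.86):
Base rate for 7284.80 is ¥2.58/kg.
Origin Cormark qualifies under the Lorador–Cormark agreement and 7284.80 is covered: preferential rate Free applies instead.
The additional-duty order on 7284.80 targets Narova, not Cormark; it does not apply.
Duty = ¥201,498.86 × 0% = ¥0.00.
Line 3 (7663.77, Cormark, 3,727 kg, ¥34,996.53):
Base rate for 7663.77 is 24%.
Origin Cormark qualifies under the Lorador–Cormark agreement and 7663.77 is covered: preferential rate 20.5% applies instead.
Duty = ¥34,996.53 × 20.5% = ¥7,174.29.
Line 4 (5798.63, Farador, 1,412 kg, ¥83,773.96):
Base rate for 5798.63 is ¥0.50/kg.
5798.63 has an FTA preferential rate, but origin Farador is not Cormark; base rate stands.
Duty = 1,412 × ¥0.50 = ¥706.00.
Total = ¥0.00 + ¥0.00 + ¥7,174.29 + ¥706.00 = ¥7,880.29.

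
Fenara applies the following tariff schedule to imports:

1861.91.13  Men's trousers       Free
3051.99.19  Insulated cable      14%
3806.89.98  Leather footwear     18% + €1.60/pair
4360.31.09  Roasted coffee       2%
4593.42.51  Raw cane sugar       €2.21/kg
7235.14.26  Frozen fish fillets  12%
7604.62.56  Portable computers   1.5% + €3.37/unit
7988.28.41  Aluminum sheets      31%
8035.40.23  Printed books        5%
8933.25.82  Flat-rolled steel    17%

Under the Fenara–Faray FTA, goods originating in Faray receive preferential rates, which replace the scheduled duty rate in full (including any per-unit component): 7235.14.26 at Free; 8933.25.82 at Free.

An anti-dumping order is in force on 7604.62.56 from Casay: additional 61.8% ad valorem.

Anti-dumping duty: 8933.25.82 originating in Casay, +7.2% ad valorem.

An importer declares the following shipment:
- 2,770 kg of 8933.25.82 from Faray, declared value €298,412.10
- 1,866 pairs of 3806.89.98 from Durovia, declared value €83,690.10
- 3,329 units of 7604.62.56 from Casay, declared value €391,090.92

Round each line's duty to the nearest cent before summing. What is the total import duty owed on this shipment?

€276,829.10

Line 1 (8933.25.82, Faray, 2,770 kg, €298,412.10):
Base rate for 8933.25.82 is 17%.
Origin Faray qualifies under the Fenara–Faray agreement and 8933.25.82 is covered: preferential rate Free applies instead.
The additional-duty order on 8933.25.82 targets Casay, not Faray; it does not apply.
Duty = €298,412.10 × 0% = €0.00.
Line 2 (3806.89.98, Durovia, 1,866 pairs, €83,690.10):
Base rate for 3806.89.98 is 18% + €1.60/pair.
Duty = €83,690.10 × 18% + 1,866 × €1.60 = €18,049.82.
Line 3 (7604.62.56, Casay, 3,329 units, €391,090.92):
Base rate for 7604.62.56 is 1.5% + €3.37/unit.
Additional duty on 7604.62.56 from Casay: +61.8%. Applied ad valorem rate: 1.5% + 61.8% = 63.3%.
Duty = €391,090.92 × 63.3% + 3,329 × €3.37 = €258,779.28.
Total = €0.00 + €18,049.82 + €258,779.28 = €276,829.10.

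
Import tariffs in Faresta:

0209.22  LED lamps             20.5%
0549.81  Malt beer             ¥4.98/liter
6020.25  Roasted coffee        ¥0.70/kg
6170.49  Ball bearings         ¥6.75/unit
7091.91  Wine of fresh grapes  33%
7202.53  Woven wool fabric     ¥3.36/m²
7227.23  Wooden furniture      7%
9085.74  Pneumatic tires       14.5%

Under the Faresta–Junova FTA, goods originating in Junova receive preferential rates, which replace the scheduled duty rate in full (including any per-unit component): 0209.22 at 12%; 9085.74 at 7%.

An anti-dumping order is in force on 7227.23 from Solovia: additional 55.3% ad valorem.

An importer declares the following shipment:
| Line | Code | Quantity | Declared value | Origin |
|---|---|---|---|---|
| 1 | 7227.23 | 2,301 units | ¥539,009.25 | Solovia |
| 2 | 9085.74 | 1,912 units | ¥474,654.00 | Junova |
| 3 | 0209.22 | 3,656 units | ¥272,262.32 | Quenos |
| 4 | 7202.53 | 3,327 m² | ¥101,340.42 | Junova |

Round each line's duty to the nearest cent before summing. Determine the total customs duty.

¥436,021.04

Line 1 (7227.23, Solovia, 2,301 units, ¥539,009.25):
Base rate for 7227.23 is 7%.
Additional duty on 7227.23 from Solovia: +55.3%. Applied ad valorem rate: 7% + 55.3% = 62.3%.
Duty = ¥539,009.25 × 62.3% = ¥335,802.76.
Line 2 (9085.74, Junova, 1,912 units, ¥474,654.00):
Base rate for 9085.74 is 14.5%.
Origin Junova qualifies under the Faresta–Junova agreement and 9085.74 is covered: preferential rate 7% applies instead.
Duty = ¥474,654.00 × 7% = ¥33,225.78.
Line 3 (0209.22, Quenos, 3,656 units, ¥272,262.32):
Base rate for 0209.22 is 20.5%.
0209.22 has an FTA preferential rate, but origin Quenos is not Junova; base rate stands.
Duty = ¥272,262.32 × 20.5% = ¥55,813.78.
Line 4 (7202.53, Junova, 3,327 m², ¥101,340.42):
Base rate for 7202.53 is ¥3.36/m².
Origin Junova is the FTA partner but 7202.53 is not on the preference list; base rate stands.
Duty = 3,327 × ¥3.36 = ¥11,178.72.
Total = ¥335,802.76 + ¥33,225.78 + ¥55,813.78 + ¥11,178.72 = ¥436,021.04.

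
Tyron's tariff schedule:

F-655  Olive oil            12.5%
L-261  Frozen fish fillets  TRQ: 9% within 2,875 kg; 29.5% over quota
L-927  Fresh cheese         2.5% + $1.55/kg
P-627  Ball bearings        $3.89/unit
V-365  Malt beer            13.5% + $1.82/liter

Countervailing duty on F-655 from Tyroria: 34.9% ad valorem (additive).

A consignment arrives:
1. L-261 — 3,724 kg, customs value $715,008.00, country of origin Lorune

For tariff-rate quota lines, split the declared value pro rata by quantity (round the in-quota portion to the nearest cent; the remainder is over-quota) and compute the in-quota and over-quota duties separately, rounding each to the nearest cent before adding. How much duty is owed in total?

Line 1 (L-261, Lorune, 3,724 kg, $715,008.00):
Code L-261 is under a tariff-rate quota (threshold 2,875 kg). In-quota: 2,875 kg at 9%; over-quota: 849 kg at 29.5%.
Pro-rata value split: in-quota = $715,008.00 × 2,875/3,724 = $552,000.00; over-quota = $715,008.00 − $552,000.00 = $163,008.00.
In-quota duty = $552,000.00 × 9% = $49,680.00. Over-quota duty = $163,008.00 × 29.5% = $48,087.36.
Line duty = $49,680.00 + $48,087.36 = $97,767.36.

$97,767.36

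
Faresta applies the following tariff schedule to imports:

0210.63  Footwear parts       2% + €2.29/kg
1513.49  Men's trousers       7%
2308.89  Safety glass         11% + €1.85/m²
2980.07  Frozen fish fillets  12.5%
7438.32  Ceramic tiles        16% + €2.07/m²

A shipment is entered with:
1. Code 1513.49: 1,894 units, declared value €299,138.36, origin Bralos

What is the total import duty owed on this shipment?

€20,939.69

Line 1 (1513.49, Bralos, 1,894 units, €299,138.36):
Base rate for 1513.49 is 7%.
Duty = €299,138.36 × 7% = €20,939.69.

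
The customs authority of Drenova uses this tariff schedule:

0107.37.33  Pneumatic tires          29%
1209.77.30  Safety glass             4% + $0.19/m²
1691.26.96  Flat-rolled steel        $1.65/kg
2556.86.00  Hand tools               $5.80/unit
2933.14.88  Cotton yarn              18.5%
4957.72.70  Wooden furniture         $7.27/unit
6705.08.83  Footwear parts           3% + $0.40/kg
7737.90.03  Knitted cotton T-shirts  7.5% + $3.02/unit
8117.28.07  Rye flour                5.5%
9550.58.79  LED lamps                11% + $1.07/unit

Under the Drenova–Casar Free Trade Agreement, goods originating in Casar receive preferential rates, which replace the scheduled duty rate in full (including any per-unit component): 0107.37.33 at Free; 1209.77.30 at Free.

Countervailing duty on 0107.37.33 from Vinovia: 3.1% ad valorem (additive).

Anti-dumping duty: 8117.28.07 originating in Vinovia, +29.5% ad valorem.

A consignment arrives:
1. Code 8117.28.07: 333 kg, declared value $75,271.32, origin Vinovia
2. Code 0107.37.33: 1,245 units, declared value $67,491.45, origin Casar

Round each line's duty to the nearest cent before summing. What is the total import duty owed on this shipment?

Line 1 (8117.28.07, Vinovia, 333 kg, $75,271.32):
Base rate for 8117.28.07 is 5.5%.
Additional duty on 8117.28.07 from Vinovia: +29.5%. Applied ad valorem rate: 5.5% + 29.5% = 35%.
Duty = $75,271.32 × 35% = $26,344.96.
Line 2 (0107.37.33, Casar, 1,245 units, $67,491.45):
Base rate for 0107.37.33 is 29%.
Origin Casar qualifies under the Drenova–Casar agreement and 0107.37.33 is covered: preferential rate Free applies instead.
The additional-duty order on 0107.37.33 targets Vinovia, not Casar; it does not apply.
Duty = $67,491.45 × 0% = $0.00.
Total = $26,344.96 + $0.00 = $26,344.96.

$26,344.96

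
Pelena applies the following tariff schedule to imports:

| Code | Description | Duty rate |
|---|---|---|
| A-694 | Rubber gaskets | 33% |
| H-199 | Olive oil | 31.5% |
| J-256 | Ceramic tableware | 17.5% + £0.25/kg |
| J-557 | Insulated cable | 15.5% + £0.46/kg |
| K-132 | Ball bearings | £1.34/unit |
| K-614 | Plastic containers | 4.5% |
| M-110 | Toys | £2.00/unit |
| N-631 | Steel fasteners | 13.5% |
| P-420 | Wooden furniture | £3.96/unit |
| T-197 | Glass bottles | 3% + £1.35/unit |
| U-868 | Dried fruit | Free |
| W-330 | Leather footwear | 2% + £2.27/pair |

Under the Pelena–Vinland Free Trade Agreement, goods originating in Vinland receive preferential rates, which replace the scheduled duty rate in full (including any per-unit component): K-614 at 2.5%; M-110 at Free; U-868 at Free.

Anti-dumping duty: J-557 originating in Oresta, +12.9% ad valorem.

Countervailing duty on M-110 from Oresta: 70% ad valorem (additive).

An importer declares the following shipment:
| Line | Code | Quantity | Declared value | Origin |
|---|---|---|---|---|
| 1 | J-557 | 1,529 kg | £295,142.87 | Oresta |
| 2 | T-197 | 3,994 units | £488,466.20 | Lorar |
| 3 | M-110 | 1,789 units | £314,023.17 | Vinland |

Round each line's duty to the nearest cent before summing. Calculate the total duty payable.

£104,569.81

Line 1 (J-557, Oresta, 1,529 kg, £295,142.87):
Base rate for J-557 is 15.5% + £0.46/kg.
Additional duty on J-557 from Oresta: +12.9%. Applied ad valorem rate: 15.5% + 12.9% = 28.4%.
Duty = £295,142.87 × 28.4% + 1,529 × £0.46 = £84,523.92.
Line 2 (T-197, Lorar, 3,994 units, £488,466.20):
Base rate for T-197 is 3% + £1.35/unit.
Duty = £488,466.20 × 3% + 3,994 × £1.35 = £20,045.89.
Line 3 (M-110, Vinland, 1,789 units, £314,023.17):
Base rate for M-110 is £2.00/unit.
Origin Vinland qualifies under the Pelena–Vinland agreement and M-110 is covered: preferential rate Free applies instead.
The additional-duty order on M-110 targets Oresta, not Vinland; it does not apply.
Duty = £314,023.17 × 0% = £0.00.
Total = £84,523.92 + £20,045.89 + £0.00 = £104,569.81.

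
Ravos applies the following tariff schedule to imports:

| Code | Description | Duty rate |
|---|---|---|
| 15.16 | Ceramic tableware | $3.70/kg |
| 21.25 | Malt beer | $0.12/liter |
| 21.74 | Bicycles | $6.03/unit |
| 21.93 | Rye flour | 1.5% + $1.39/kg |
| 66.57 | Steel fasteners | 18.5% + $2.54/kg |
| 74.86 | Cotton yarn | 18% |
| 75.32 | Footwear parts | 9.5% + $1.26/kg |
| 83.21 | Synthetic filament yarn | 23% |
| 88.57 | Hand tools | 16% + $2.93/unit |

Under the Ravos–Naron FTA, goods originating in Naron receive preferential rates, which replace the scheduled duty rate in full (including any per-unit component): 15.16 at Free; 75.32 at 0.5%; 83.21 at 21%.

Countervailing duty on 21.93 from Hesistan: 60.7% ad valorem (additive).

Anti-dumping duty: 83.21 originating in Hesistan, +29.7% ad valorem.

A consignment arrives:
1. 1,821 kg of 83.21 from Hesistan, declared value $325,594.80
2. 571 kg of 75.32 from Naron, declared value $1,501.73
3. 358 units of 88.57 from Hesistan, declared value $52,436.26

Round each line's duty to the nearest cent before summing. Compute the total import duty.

Line 1 (83.21, Hesistan, 1,821 kg, $325,594.80):
Base rate for 83.21 is 23%.
83.21 has an FTA preferential rate, but origin Hesistan is not Naron; base rate stands.
Additional duty on 83.21 from Hesistan: +29.7%. Applied ad valorem rate: 23% + 29.7% = 52.7%.
Duty = $325,594.80 × 52.7% = $171,588.46.
Line 2 (75.32, Naron, 571 kg, $1,501.73):
Base rate for 75.32 is 9.5% + $1.26/kg.
Origin Naron qualifies under the Ravos–Naron agreement and 75.32 is covered: preferential rate 0.5% applies instead.
Duty = $1,501.73 × 0.5% = $7.51.
Line 3 (88.57, Hesistan, 358 units, $52,436.26):
Base rate for 88.57 is 16% + $2.93/unit.
Duty = $52,436.26 × 16% + 358 × $2.93 = $9,438.74.
Total = $171,588.46 + $7.51 + $9,438.74 = $181,034.71.

$181,034.71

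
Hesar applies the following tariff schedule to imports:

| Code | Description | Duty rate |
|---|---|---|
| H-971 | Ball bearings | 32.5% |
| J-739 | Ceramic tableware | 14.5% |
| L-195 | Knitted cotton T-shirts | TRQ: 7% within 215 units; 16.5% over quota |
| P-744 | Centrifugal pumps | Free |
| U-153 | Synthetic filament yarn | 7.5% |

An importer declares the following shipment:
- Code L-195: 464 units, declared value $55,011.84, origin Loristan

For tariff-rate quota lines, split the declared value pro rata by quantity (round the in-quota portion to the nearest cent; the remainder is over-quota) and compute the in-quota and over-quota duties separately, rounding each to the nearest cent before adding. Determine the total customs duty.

$6,655.37

Line 1 (L-195, Loristan, 464 units, $55,011.84):
Code L-195 is under a tariff-rate quota (threshold 215 units). In-quota: 215 units at 7%; over-quota: 249 units at 16.5%.
Pro-rata value split: in-quota = $55,011.84 × 215/464 = $25,490.40; over-quota = $55,011.84 − $25,490.40 = $29,521.44.
In-quota duty = $25,490.40 × 7% = $1,784.33. Over-quota duty = $29,521.44 × 16.5% = $4,871.04.
Line duty = $1,784.33 + $4,871.04 = $6,655.37.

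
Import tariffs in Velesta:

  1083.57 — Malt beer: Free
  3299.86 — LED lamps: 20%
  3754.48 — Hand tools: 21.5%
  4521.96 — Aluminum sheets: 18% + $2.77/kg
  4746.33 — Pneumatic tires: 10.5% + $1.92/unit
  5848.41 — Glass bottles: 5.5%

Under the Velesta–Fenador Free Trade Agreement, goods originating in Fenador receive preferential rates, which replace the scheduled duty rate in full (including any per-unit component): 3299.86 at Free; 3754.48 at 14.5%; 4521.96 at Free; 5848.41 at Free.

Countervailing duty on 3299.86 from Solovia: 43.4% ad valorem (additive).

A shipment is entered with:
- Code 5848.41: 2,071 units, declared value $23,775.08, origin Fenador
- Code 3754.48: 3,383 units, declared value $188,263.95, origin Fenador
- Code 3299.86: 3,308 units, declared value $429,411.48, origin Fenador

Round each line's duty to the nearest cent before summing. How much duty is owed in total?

$27,298.27

Line 1 (5848.41, Fenador, 2,071 units, $23,775.08):
Base rate for 5848.41 is 5.5%.
Origin Fenador qualifies under the Velesta–Fenador agreement and 5848.41 is covered: preferential rate Free applies instead.
Duty = $23,775.08 × 0% = $0.00.
Line 2 (3754.48, Fenador, 3,383 units, $188,263.95):
Base rate for 3754.48 is 21.5%.
Origin Fenador qualifies under the Velesta–Fenador agreement and 3754.48 is covered: preferential rate 14.5% applies instead.
Duty = $188,263.95 × 14.5% = $27,298.27.
Line 3 (3299.86, Fenador, 3,308 units, $429,411.48):
Base rate for 3299.86 is 20%.
Origin Fenador qualifies under the Velesta–Fenador agreement and 3299.86 is covered: preferential rate Free applies instead.
The additional-duty order on 3299.86 targets Solovia, not Fenador; it does not apply.
Duty = $429,411.48 × 0% = $0.00.
Total = $0.00 + $27,298.27 + $0.00 = $27,298.27.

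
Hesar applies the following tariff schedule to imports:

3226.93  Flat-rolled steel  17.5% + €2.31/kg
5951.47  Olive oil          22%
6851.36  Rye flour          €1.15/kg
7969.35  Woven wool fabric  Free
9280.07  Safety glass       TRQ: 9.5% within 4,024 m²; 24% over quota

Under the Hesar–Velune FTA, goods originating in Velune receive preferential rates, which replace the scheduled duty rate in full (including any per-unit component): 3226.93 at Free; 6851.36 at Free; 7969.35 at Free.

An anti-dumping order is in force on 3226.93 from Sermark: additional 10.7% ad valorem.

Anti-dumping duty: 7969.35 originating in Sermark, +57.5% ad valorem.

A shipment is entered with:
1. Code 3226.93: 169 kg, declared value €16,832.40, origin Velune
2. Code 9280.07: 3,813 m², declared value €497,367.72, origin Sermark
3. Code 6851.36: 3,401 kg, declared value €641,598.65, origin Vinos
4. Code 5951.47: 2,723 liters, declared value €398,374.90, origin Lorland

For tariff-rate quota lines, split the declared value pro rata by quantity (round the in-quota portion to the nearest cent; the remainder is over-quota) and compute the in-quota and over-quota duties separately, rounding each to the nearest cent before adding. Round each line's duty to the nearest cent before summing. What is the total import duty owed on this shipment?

€138,803.56

Line 1 (3226.93, Velune, 169 kg, €16,832.40):
Base rate for 3226.93 is 17.5% + €2.31/kg.
Origin Velune qualifies under the Hesar–Velune agreement and 3226.93 is covered: preferential rate Free applies instead.
The additional-duty order on 3226.93 targets Sermark, not Velune; it does not apply.
Duty = €16,832.40 × 0% = €0.00.
Line 2 (9280.07, Sermark, 3,813 m², €497,367.72):
Code 9280.07 is under a tariff-rate quota (threshold 4,024 m²). Quantity 3,813 m² is within the quota, so the in-quota rate 9.5% applies to the full value.
Duty = €497,367.72 × 9.5% = €47,249.93.
Line 3 (6851.36, Vinos, 3,401 kg, €641,598.65):
Base rate for 6851.36 is €1.15/kg.
6851.36 has an FTA preferential rate, but origin Vinos is not Velune; base rate stands.
Duty = 3,401 × €1.15 = €3,911.15.
Line 4 (5951.47, Lorland, 2,723 liters, €398,374.90):
Base rate for 5951.47 is 22%.
Duty = €398,374.90 × 22% = €87,642.48.
Total = €0.00 + €47,249.93 + €3,911.15 + €87,642.48 = €138,803.56.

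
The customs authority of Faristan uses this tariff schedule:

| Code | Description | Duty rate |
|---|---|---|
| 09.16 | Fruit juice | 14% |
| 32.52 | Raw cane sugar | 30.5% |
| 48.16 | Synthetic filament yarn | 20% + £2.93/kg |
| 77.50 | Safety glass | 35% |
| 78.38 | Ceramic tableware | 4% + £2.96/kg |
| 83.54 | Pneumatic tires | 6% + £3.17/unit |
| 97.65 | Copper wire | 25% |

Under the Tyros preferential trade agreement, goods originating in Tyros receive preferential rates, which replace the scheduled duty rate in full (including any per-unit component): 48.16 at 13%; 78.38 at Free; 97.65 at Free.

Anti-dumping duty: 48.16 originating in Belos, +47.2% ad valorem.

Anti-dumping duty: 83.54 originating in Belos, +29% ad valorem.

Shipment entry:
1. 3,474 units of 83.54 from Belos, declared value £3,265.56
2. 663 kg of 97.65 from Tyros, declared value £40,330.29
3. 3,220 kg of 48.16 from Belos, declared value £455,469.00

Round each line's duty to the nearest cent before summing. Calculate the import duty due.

Line 1 (83.54, Belos, 3,474 units, £3,265.56):
Base rate for 83.54 is 6% + £3.17/unit.
Additional duty on 83.54 from Belos: +29%. Applied ad valorem rate: 6% + 29% = 35%.
Duty = £3,265.56 × 35% + 3,474 × £3.17 = £12,155.53.
Line 2 (97.65, Tyros, 663 kg, £40,330.29):
Base rate for 97.65 is 25%.
Origin Tyros qualifies under the Faristan–Tyros agreement and 97.65 is covered: preferential rate Free applies instead.
Duty = £40,330.29 × 0% = £0.00.
Line 3 (48.16, Belos, 3,220 kg, £455,469.00):
Base rate for 48.16 is 20% + £2.93/kg.
48.16 has an FTA preferential rate, but origin Belos is not Tyros; base rate stands.
Additional duty on 48.16 from Belos: +47.2%. Applied ad valorem rate: 20% + 47.2% = 67.2%.
Duty = £455,469.00 × 67.2% + 3,220 × £2.93 = £315,509.77.
Total = £12,155.53 + £0.00 + £315,509.77 = £327,665.30.

£327,665.30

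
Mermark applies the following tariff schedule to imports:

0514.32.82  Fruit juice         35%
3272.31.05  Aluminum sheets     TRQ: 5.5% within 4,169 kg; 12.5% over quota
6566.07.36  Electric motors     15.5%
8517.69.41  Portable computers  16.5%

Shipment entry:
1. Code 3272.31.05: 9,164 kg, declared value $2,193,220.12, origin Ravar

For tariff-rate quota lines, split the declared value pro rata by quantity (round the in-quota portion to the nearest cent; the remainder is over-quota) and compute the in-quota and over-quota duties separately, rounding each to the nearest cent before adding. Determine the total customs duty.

Line 1 (3272.31.05, Ravar, 9,164 kg, $2,193,220.12):
Code 3272.31.05 is under a tariff-rate quota (threshold 4,169 kg). In-quota: 4,169 kg at 5.5%; over-quota: 4,995 kg at 12.5%.
Pro-rata value split: in-quota = $2,193,220.12 × 4,169/9,164 = $997,766.77; over-quota = $2,193,220.12 − $997,766.77 = $1,195,453.35.
In-quota duty = $997,766.77 × 5.5% = $54,877.17. Over-quota duty = $1,195,453.35 × 12.5% = $149,431.67.
Line duty = $54,877.17 + $149,431.67 = $204,308.84.

$204,308.84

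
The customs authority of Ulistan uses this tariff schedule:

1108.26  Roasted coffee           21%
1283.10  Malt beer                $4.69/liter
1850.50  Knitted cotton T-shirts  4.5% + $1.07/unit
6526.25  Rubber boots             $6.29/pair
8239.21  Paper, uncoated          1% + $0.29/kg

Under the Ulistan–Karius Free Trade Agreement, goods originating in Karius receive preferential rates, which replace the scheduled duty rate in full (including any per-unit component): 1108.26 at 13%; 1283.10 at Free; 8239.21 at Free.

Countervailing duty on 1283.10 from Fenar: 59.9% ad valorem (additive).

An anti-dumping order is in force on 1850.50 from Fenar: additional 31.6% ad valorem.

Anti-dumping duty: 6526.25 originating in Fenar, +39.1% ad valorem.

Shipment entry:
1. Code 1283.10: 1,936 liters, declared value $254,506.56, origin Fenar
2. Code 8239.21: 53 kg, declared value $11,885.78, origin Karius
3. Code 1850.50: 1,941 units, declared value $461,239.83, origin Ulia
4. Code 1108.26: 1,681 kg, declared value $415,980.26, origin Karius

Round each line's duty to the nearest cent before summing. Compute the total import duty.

$238,439.36

Line 1 (1283.10, Fenar, 1,936 liters, $254,506.56):
Base rate for 1283.10 is $4.69/liter.
1283.10 has an FTA preferential rate, but origin Fenar is not Karius; base rate stands.
Additional duty on 1283.10 from Fenar: +59.9% ad valorem. Applied ad valorem rate = 59.9%.
Duty = $254,506.56 × 59.9% + 1,936 × $4.69 = $161,529.27.
Line 2 (8239.21, Karius, 53 kg, $11,885.78):
Base rate for 8239.21 is 1% + $0.29/kg.
Origin Karius qualifies under the Ulistan–Karius agreement and 8239.21 is covered: preferential rate Free applies instead.
Duty = $11,885.78 × 0% = $0.00.
Line 3 (1850.50, Ulia, 1,941 units, $461,239.83):
Base rate for 1850.50 is 4.5% + $1.07/unit.
The additional-duty order on 1850.50 targets Fenar, not Ulia; it does not apply.
Duty = $461,239.83 × 4.5% + 1,941 × $1.07 = $22,832.66.
Line 4 (1108.26, Karius, 1,681 kg, $415,980.26):
Base rate for 1108.26 is 21%.
Origin Karius qualifies under the Ulistan–Karius agreement and 1108.26 is covered: preferential rate 13% applies instead.
Duty = $415,980.26 × 13% = $54,077.43.
Total = $161,529.27 + $0.00 + $22,832.66 + $54,077.43 = $238,439.36.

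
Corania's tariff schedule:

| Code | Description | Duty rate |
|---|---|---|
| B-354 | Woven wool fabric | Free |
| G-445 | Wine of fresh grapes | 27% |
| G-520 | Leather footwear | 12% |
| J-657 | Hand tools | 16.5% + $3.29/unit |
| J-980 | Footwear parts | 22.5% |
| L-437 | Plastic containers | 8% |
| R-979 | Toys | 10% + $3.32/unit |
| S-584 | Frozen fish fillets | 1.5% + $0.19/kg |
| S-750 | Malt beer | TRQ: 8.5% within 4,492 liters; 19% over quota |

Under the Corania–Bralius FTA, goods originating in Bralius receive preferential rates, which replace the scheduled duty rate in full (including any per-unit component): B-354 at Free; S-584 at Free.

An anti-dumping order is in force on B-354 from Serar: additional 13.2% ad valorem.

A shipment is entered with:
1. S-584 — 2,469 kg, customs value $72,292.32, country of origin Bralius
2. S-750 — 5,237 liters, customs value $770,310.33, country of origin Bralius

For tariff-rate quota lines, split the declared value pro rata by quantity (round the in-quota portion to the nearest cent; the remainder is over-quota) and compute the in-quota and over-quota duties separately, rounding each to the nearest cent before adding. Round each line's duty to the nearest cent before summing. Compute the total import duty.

$76,982.49

Line 1 (S-584, Bralius, 2,469 kg, $72,292.32):
Base rate for S-584 is 1.5% + $0.19/kg.
Origin Bralius qualifies under the Corania–Bralius agreement and S-584 is covered: preferential rate Free applies instead.
Duty = $72,292.32 × 0% = $0.00.
Line 2 (S-750, Bralius, 5,237 liters, $770,310.33):
Code S-750 is under a tariff-rate quota (threshold 4,492 liters). In-quota: 4,492 liters at 8.5%; over-quota: 745 liters at 19%.
Pro-rata value split: in-quota = $770,310.33 × 4,492/5,237 = $660,728.28; over-quota = $770,310.33 − $660,728.28 = $109,582.05.
In-quota duty = $660,728.28 × 8.5% = $56,161.90. Over-quota duty = $109,582.05 × 19% = $20,820.59.
Line duty = $56,161.90 + $20,820.59 = $76,982.49.
Total = $0.00 + $76,982.49 = $76,982.49.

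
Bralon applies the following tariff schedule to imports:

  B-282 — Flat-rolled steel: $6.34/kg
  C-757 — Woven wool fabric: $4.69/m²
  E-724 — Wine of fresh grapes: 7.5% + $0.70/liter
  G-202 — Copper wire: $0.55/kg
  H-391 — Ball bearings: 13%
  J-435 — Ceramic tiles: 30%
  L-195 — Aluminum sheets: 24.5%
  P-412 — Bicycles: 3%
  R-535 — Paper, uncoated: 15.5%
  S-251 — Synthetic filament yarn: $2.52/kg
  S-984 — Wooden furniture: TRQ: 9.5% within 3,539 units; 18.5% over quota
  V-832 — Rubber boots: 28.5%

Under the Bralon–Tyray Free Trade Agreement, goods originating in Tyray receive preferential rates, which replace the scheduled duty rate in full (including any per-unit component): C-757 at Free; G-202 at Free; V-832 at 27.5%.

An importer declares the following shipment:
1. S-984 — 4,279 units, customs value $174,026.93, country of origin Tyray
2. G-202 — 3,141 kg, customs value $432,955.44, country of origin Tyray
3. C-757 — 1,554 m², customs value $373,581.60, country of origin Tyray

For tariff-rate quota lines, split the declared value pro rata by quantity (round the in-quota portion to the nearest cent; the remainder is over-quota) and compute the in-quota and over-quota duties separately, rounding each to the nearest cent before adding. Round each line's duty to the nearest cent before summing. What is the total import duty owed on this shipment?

Line 1 (S-984, Tyray, 4,279 units, $174,026.93):
Code S-984 is under a tariff-rate quota (threshold 3,539 units). In-quota: 3,539 units at 9.5%; over-quota: 740 units at 18.5%.
Pro-rata value split: in-quota = $174,026.93 × 3,539/4,279 = $143,931.13; over-quota = $174,026.93 − $143,931.13 = $30,095.80.
In-quota duty = $143,931.13 × 9.5% = $13,673.46. Over-quota duty = $30,095.80 × 18.5% = $5,567.72.
Line duty = $13,673.46 + $5,567.72 = $19,241.18.
Line 2 (G-202, Tyray, 3,141 kg, $432,955.44):
Base rate for G-202 is $0.55/kg.
Origin Tyray qualifies under the Bralon–Tyray agreement and G-202 is covered: preferential rate Free applies instead.
Duty = $432,955.44 × 0% = $0.00.
Line 3 (C-757, Tyray, 1,554 m², $373,581.60):
Base rate for C-757 is $4.69/m².
Origin Tyray qualifies under the Bralon–Tyray agreement and C-757 is covered: preferential rate Free applies instead.
Duty = $373,581.60 × 0% = $0.00.
Total = $19,241.18 + $0.00 + $0.00 = $19,241.18.

$19,241.18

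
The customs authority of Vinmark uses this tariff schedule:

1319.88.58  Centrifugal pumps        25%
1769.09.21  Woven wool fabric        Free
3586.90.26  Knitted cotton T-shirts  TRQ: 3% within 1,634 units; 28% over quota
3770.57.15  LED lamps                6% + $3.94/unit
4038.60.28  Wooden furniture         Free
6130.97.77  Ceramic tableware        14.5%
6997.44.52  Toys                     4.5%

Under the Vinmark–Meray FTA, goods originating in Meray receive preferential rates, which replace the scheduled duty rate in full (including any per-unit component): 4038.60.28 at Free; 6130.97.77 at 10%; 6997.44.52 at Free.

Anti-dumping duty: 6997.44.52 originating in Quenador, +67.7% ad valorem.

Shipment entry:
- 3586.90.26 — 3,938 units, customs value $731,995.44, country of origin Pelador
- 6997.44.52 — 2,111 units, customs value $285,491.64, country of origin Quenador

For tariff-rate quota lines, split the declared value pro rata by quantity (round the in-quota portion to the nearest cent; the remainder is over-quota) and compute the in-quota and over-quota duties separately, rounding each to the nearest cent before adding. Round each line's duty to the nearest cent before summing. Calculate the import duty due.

$335,151.71

Line 1 (3586.90.26, Pelador, 3,938 units, $731,995.44):
Code 3586.90.26 is under a tariff-rate quota (threshold 1,634 units). In-quota: 1,634 units at 3%; over-quota: 2,304 units at 28%.
Pro-rata value split: in-quota = $731,995.44 × 1,634/3,938 = $303,727.92; over-quota = $731,995.44 − $303,727.92 = $428,267.52.
In-quota duty = $303,727.92 × 3% = $9,111.84. Over-quota duty = $428,267.52 × 28% = $119,914.91.
Line duty = $9,111.84 + $119,914.91 = $129,026.75.
Line 2 (6997.44.52, Quenador, 2,111 units, $285,491.64):
Base rate for 6997.44.52 is 4.5%.
6997.44.52 has an FTA preferential rate, but origin Quenador is not Meray; base rate stands.
Additional duty on 6997.44.52 from Quenador: +67.7%. Applied ad valorem rate: 4.5% + 67.7% = 72.2%.
Duty = $285,491.64 × 72.2% = $206,124.96.
Total = $129,026.75 + $206,124.96 = $335,151.71.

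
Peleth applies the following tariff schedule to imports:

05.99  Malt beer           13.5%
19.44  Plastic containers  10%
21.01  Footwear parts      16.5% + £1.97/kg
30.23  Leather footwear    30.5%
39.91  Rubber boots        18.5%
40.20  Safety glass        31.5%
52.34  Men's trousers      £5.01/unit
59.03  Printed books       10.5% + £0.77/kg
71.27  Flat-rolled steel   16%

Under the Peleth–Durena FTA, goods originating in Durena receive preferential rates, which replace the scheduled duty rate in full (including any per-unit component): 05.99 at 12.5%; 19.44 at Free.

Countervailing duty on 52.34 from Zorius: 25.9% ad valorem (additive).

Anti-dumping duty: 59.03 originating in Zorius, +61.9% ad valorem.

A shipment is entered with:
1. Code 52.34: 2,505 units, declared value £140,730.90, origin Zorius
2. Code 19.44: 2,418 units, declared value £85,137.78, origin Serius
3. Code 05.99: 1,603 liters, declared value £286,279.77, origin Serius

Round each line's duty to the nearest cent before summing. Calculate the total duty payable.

£96,160.90

Line 1 (52.34, Zorius, 2,505 units, £140,730.90):
Base rate for 52.34 is £5.01/unit.
Additional duty on 52.34 from Zorius: +25.9% ad valorem. Applied ad valorem rate = 25.9%.
Duty = £140,730.90 × 25.9% + 2,505 × £5.01 = £48,999.35.
Line 2 (19.44, Serius, 2,418 units, £85,137.78):
Base rate for 19.44 is 10%.
19.44 has an FTA preferential rate, but origin Serius is not Durena; base rate stands.
Duty = £85,137.78 × 10% = £8,513.78.
Line 3 (05.99, Serius, 1,603 liters, £286,279.77):
Base rate for 05.99 is 13.5%.
05.99 has an FTA preferential rate, but origin Serius is not Durena; base rate stands.
Duty = £286,279.77 × 13.5% = £38,647.77.
Total = £48,999.35 + £8,513.78 + £38,647.77 = £96,160.90.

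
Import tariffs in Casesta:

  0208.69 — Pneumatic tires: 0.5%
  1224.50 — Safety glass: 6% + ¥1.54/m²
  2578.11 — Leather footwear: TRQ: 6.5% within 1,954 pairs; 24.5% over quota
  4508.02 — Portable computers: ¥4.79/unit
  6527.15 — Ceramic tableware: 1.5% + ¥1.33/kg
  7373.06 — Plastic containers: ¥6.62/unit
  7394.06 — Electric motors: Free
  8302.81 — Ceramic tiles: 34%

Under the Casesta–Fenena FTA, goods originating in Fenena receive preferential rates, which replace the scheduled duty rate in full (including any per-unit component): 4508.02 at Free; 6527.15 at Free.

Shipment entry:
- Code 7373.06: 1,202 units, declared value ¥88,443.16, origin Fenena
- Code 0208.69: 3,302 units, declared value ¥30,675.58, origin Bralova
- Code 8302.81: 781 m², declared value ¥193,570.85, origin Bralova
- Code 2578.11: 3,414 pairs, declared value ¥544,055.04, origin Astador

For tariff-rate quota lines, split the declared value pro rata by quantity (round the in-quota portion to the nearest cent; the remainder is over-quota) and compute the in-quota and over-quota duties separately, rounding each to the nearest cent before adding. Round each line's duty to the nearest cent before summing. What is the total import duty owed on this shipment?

Line 1 (7373.06, Fenena, 1,202 units, ¥88,443.16):
Base rate for 7373.06 is ¥6.62/unit.
Origin Fenena is the FTA partner but 7373.06 is not on the preference list; base rate stands.
Duty = 1,202 × ¥6.62 = ¥7,957.24.
Line 2 (0208.69, Bralova, 3,302 units, ¥30,675.58):
Base rate for 0208.69 is 0.5%.
Duty = ¥30,675.58 × 0.5% = ¥153.38.
Line 3 (8302.81, Bralova, 781 m², ¥193,570.85):
Base rate for 8302.81 is 34%.
Duty = ¥193,570.85 × 34% = ¥65,814.09.
Line 4 (2578.11, Astador, 3,414 pairs, ¥544,055.04):
Code 2578.11 is under a tariff-rate quota (threshold 1,954 pairs). In-quota: 1,954 pairs at 6.5%; over-quota: 1,460 pairs at 24.5%.
Pro-rata value split: in-quota = ¥544,055.04 × 1,954/3,414 = ¥311,389.44; over-quota = ¥544,055.04 − ¥311,389.44 = ¥232,665.60.
In-quota duty = ¥311,389.44 × 6.5% = ¥20,240.31. Over-quota duty = ¥232,665.60 × 24.5% = ¥57,003.07.
Line duty = ¥20,240.31 + ¥57,003.07 = ¥77,243.38.
Total = ¥7,957.24 + ¥153.38 + ¥65,814.09 + ¥77,243.38 = ¥151,168.09.

¥151,168.09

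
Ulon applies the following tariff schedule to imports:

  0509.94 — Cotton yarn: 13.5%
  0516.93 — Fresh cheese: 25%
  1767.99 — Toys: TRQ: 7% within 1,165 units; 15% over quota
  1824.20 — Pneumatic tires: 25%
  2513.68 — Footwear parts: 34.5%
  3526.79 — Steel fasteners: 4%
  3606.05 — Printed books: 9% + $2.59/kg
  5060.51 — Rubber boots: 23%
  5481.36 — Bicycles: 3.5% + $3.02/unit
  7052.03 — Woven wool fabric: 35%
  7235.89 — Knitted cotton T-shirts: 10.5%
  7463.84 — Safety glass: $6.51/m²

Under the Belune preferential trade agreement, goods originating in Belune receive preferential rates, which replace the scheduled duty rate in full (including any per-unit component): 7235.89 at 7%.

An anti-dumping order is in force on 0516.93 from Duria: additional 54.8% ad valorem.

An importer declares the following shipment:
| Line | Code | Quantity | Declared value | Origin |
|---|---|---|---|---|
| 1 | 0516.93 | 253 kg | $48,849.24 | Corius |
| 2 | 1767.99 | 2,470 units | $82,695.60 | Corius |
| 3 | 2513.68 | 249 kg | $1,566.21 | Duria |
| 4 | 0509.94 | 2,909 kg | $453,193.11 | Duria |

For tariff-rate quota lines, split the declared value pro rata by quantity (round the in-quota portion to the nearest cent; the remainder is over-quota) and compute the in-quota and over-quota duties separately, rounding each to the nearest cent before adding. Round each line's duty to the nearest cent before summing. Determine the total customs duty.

$83,217.72

Line 1 (0516.93, Corius, 253 kg, $48,849.24):
Base rate for 0516.93 is 25%.
The additional-duty order on 0516.93 targets Duria, not Corius; it does not apply.
Duty = $48,849.24 × 25% = $12,212.31.
Line 2 (1767.99, Corius, 2,470 units, $82,695.60):
Code 1767.99 is under a tariff-rate quota (threshold 1,165 units). In-quota: 1,165 units at 7%; over-quota: 1,305 units at 15%.
Pro-rata value split: in-quota = $82,695.60 × 1,165/2,470 = $39,004.20; over-quota = $82,695.60 − $39,004.20 = $43,691.40.
In-quota duty = $39,004.20 × 7% = $2,730.29. Over-quota duty = $43,691.40 × 15% = $6,553.71.
Line duty = $2,730.29 + $6,553.71 = $9,284.00.
Line 3 (2513.68, Duria, 249 kg, $1,566.21):
Base rate for 2513.68 is 34.5%.
Duty = $1,566.21 × 34.5% = $540.34.
Line 4 (0509.94, Duria, 2,909 kg, $453,193.11):
Base rate for 0509.94 is 13.5%.
Duty = $453,193.11 × 13.5% = $61,181.07.
Total = $12,212.31 + $9,284.00 + $540.34 + $61,181.07 = $83,217.72.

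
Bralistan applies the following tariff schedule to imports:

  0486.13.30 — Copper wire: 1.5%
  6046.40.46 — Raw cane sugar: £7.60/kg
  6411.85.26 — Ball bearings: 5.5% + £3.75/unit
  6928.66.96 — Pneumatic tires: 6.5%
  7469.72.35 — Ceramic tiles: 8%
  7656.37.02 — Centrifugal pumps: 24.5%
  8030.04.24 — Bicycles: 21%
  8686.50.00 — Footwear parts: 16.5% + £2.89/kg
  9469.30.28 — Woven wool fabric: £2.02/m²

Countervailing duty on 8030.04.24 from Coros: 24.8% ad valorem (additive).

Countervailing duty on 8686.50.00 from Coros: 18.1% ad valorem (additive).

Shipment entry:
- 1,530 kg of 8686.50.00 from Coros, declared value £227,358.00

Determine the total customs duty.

Line 1 (8686.50.00, Coros, 1,530 kg, £227,358.00):
Base rate for 8686.50.00 is 16.5% + £2.89/kg.
Additional duty on 8686.50.00 from Coros: +18.1%. Applied ad valorem rate: 16.5% + 18.1% = 34.6%.
Duty = £227,358.00 × 34.6% + 1,530 × £2.89 = £83,087.57.

£83,087.57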